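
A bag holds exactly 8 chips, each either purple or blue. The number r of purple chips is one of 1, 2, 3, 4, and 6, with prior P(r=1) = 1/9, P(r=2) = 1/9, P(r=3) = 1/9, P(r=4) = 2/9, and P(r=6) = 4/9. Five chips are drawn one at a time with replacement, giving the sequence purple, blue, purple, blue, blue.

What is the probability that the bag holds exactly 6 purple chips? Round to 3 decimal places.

0.208

For each hypothesis, P(data | H) works out to: P(data | r = 1) = (1/8)(7/8)(1/8)(7/8)(7/8) = 0.010468; P(data | r = 2) = (2/8)(6/8)(2/8)(6/8)(6/8) = 0.026367; P(data | r = 3) = (3/8)(5/8)(3/8)(5/8)(5/8) = 0.034332; P(data | r = 4) = (4/8)(4/8)(4/8)(4/8)(4/8) = 0.03125; P(data | r = 6) = (6/8)(2/8)(6/8)(2/8)(2/8) = 0.0087891.
Multiplying each by its prior: 1/9 · 0.010468 = 0.0011631, 1/9 · 0.026367 = 0.0029297, 1/9 · 0.034332 = 0.0038147, 2/9 · 0.03125 = 0.0069444, 4/9 · 0.0087891 = 0.0039062; summing to 0.018758.
Hence P(r = 6 | data) = (0.0039062) / (0.018758) = 0.20824.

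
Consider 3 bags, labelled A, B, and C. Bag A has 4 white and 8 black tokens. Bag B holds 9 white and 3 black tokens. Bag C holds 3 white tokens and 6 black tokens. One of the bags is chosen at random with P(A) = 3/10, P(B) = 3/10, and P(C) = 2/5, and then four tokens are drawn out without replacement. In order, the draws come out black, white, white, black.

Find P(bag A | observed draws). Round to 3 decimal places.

0.328

For each hypothesis, P(data | H) works out to: P(data | bag A) = (8/12)(4/11)(3/10)(7/9) = 0.056566; P(data | bag B) = (3/12)(9/11)(8/10)(2/9) = 0.036364; P(data | bag C) = (6/9)(3/8)(2/7)(5/6) = 0.059524.
Weighting by the prior gives 3/10 · 0.056566 = 0.01697, 3/10 · 0.036364 = 0.010909, 2/5 · 0.059524 = 0.02381; these sum to 0.051688.
Therefore the posterior P(bag A | data) = (0.01697) / (0.051688) = 0.32831.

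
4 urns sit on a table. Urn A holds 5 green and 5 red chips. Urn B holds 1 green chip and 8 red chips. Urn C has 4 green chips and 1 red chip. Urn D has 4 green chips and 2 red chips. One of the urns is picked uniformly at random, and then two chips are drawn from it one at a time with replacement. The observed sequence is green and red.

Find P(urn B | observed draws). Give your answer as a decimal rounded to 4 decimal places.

For each hypothesis, P(data | H) works out to: P(data | urn A) = (5/10)(5/10) = 0.25; P(data | urn B) = (1/9)(8/9) = 0.098765; P(data | urn C) = (4/5)(1/5) = 0.16; P(data | urn D) = (4/6)(2/6) = 0.22222.
Multiplying each by its prior: 1/4 · 0.25 = 0.0625, 1/4 · 0.098765 = 0.024691, 1/4 · 0.16 = 0.04, 1/4 · 0.22222 = 0.055556; these sum to 0.18275.
Hence P(urn B | data) = (0.024691) / (0.18275) = 0.13511.

0.1351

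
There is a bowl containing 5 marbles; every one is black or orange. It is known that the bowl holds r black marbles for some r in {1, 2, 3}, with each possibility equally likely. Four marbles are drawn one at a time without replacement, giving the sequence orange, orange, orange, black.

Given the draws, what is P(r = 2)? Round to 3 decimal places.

Under each hypothesis, the probability of the observed sequence is: P(data | r = 1) = (4/5)(3/4)(2/3)(1/2) = 1/5; P(data | r = 2) = (3/5)(2/4)(1/3)(2/2) = 1/10; P(data | r = 3) = (2/5)(1/4)(0/3) = 0.
The prior-weighted likelihoods are 1/3 · 1/5 = 1/15, 1/3 · 1/10 = 1/30, 1/3 · 0 = 0; summing to 1/10.
Hence P(r = 2 | data) = (1/30) / (1/10) = 1/3.

0.333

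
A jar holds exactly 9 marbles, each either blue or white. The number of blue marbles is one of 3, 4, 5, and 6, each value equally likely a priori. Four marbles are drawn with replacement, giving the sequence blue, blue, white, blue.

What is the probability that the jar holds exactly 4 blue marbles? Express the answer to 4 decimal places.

0.1963

Compute the likelihood of the observed sequence for each case: P(data | r = 3) = (3/9)(3/9)(6/9)(3/9) = 0.024691; P(data | r = 4) = (4/9)(4/9)(5/9)(4/9) = 0.048773; P(data | r = 5) = (5/9)(5/9)(4/9)(5/9) = 0.076208; P(data | r = 6) = (6/9)(6/9)(3/9)(6/9) = 0.098765.
Weighting by the prior gives 1/4 · 0.024691 = 0.0061728, 1/4 · 0.048773 = 0.012193, 1/4 · 0.076208 = 0.019052, 1/4 · 0.098765 = 0.024691; summing to 0.062109.
By Bayes' rule, P(r = 4 | data) = (0.012193) / (0.062109) = 0.19632.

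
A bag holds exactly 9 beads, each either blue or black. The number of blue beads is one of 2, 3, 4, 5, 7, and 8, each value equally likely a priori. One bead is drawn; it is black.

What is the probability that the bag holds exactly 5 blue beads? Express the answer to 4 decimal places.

Under each hypothesis, the probability of this draw is: P(data | r = 2) = (7/9) = 7/9; P(data | r = 3) = (6/9) = 2/3; P(data | r = 4) = (5/9) = 5/9; P(data | r = 5) = (4/9) = 4/9; P(data | r = 7) = (2/9) = 2/9; P(data | r = 8) = (1/9) = 1/9.
Weighting by the prior gives 1/6 · 7/9 = 7/54, 1/6 · 2/3 = 1/9, 1/6 · 5/9 = 5/54, 1/6 · 4/9 = 2/27, 1/6 · 2/9 = 1/27, 1/6 · 1/9 = 1/54; with total 25/54.
By Bayes' rule, P(r = 5 | data) = (2/27) / (25/54) = 4/25.

0.1600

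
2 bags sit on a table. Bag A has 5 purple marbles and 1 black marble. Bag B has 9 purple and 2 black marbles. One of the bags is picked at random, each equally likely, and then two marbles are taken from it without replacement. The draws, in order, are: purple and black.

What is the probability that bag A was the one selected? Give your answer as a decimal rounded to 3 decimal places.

For each hypothesis, P(data | H) works out to: P(data | bag A) = (5/6)(1/5) = 1/6; P(data | bag B) = (9/11)(2/10) = 9/55.
Weighting by the prior gives 1/2 · 1/6 = 1/12, 1/2 · 9/55 = 9/110; with total 109/660.
So P(bag A | data) = (1/12) / (109/660) = 55/109.

0.505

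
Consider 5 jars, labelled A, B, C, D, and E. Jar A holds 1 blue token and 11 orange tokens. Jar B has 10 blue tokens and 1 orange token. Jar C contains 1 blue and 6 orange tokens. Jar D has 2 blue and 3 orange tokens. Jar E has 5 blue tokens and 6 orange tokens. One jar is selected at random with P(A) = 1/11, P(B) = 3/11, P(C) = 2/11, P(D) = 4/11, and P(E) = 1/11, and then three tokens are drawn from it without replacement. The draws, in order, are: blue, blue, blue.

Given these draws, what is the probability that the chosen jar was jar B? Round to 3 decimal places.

0.973

For each hypothesis, P(data | H) works out to: P(data | jar A) = (1/12)(0/11) = 0; P(data | jar B) = (10/11)(9/10)(8/9) = 8/11; P(data | jar C) = (1/7)(0/6) = 0; P(data | jar D) = (2/5)(1/4)(0/3) = 0; P(data | jar E) = (5/11)(4/10)(3/9) = 2/33.
Weighting by the prior gives 1/11 · 0 = 0, 3/11 · 8/11 = 24/121, 2/11 · 0 = 0, 4/11 · 0 = 0, 1/11 · 2/33 = 2/363; with total 74/363.
Hence P(jar B | data) = (24/121) / (74/363) = 36/37.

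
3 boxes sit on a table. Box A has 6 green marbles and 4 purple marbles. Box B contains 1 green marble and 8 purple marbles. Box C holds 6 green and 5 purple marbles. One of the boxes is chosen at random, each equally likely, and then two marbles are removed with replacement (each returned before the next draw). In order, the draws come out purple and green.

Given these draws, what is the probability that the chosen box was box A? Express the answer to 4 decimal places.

Compute the likelihood of the observed sequence for each case: P(data | box A) = (4/10)(6/10) = 0.24; P(data | box B) = (8/9)(1/9) = 0.098765; P(data | box C) = (5/11)(6/11) = 0.24793.
The prior-weighted likelihoods are 1/3 · 0.24 = 0.08, 1/3 · 0.098765 = 0.032922, 1/3 · 0.24793 = 0.082645; with total 0.19557.
Therefore the posterior P(box A | data) = (0.08) / (0.19557) = 0.40907.

0.4091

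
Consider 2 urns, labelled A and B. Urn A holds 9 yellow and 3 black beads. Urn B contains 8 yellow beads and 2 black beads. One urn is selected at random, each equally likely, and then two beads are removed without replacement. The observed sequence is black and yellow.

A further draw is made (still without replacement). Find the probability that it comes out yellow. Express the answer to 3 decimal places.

The likelihood of the observed sequence under each hypothesis: P(data | urn A) = (3/12)(9/11) = 0.20455; P(data | urn B) = (2/10)(8/9) = 0.17778.
Weighting by the prior gives 1/2 · 0.20455 = 0.10227, 1/2 · 0.17778 = 0.088889; with total 0.19116.
Normalising, the posterior is P(urn A | data) = 0.53501, P(urn B | data) = 0.46499.
So P(yellow next | data) = Σ P(yellow next | H) P(H | data) = (4/5)(0.53501) + (7/8)(0.46499) = 0.83487.

0.835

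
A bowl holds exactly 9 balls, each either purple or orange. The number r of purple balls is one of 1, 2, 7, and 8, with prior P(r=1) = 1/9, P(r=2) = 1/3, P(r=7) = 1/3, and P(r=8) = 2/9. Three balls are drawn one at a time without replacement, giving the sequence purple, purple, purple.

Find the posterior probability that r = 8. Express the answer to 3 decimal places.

0.516

Under each hypothesis, the probability of the observed sequence is: P(data | r = 1) = (1/9)(0/8) = 0; P(data | r = 2) = (2/9)(1/8)(0/7) = 0; P(data | r = 7) = (7/9)(6/8)(5/7) = 5/12; P(data | r = 8) = (8/9)(7/8)(6/7) = 2/3.
Weighting by the prior gives 1/9 · 0 = 0, 1/3 · 0 = 0, 1/3 · 5/12 = 5/36, 2/9 · 2/3 = 4/27; these sum to 31/108.
By Bayes' rule, P(r = 8 | data) = (4/27) / (31/108) = 16/31.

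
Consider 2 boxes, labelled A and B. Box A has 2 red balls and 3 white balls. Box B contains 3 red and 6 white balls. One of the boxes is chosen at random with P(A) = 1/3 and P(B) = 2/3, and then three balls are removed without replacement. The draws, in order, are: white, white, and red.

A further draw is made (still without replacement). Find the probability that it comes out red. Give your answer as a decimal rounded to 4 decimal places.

Compute the likelihood of the observed sequence for each case: P(data | box A) = (3/5)(2/4)(2/3) = 1/5; P(data | box B) = (6/9)(5/8)(3/7) = 5/28.
Multiplying each by its prior: 1/3 · 1/5 = 1/15, 2/3 · 5/28 = 5/42; these sum to 13/70.
The posterior is then P(box A | data) = 14/39, P(box B | data) = 25/39.
So P(red next | data) = Σ P(red next | H) P(H | data) = (1/2)(14/39) + (1/3)(25/39) = 46/117.

0.3932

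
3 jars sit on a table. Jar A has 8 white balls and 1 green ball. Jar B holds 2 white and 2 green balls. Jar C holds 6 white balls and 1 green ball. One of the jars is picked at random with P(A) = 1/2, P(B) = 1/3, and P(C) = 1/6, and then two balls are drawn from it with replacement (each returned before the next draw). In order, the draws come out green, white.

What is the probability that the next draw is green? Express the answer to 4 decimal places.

0.3270

For each hypothesis, P(data | H) works out to: P(data | jar A) = (1/9)(8/9) = 0.098765; P(data | jar B) = (2/4)(2/4) = 0.25; P(data | jar C) = (1/7)(6/7) = 0.12245.
Weighting by the prior gives 1/2 · 0.098765 = 0.049383, 1/3 · 0.25 = 0.083333, 1/6 · 0.12245 = 0.020408; with total 0.15312.
Normalising, the posterior is P(jar A | data) = 0.3225, P(jar B | data) = 0.54422, P(jar C | data) = 0.13328.
Averaging over the posterior, P(green next | data) = (1/9)(0.3225) + (1/2)(0.54422) + (1/7)(0.13328) = 0.32698.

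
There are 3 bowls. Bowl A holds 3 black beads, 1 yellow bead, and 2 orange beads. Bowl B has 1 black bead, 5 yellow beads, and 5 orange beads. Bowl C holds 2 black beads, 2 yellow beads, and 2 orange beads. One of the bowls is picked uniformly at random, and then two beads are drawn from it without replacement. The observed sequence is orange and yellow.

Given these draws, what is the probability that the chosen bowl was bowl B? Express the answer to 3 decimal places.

The likelihood of the observed sequence under each hypothesis: P(data | bowl A) = (2/6)(1/5) = 1/15; P(data | bowl B) = (5/11)(5/10) = 5/22; P(data | bowl C) = (2/6)(2/5) = 2/15.
Weighting by the prior gives 1/3 · 1/15 = 1/45, 1/3 · 5/22 = 5/66, 1/3 · 2/15 = 2/45; summing to 47/330.
Therefore the posterior P(bowl B | data) = (5/66) / (47/330) = 25/47.

0.532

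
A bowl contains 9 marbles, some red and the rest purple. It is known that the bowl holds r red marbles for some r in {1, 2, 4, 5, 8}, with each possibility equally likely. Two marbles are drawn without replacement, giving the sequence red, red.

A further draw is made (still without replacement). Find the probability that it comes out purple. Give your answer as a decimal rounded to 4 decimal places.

0.3333

Under each hypothesis, the probability of the observed sequence is: P(data | r = 1) = (1/9)(0/8) = 0; P(data | r = 2) = (2/9)(1/8) = 1/36; P(data | r = 4) = (4/9)(3/8) = 1/6; P(data | r = 5) = (5/9)(4/8) = 5/18; P(data | r = 8) = (8/9)(7/8) = 7/9.
The prior-weighted likelihoods are 1/5 · 0 = 0, 1/5 · 1/36 = 1/180, 1/5 · 1/6 = 1/30, 1/5 · 5/18 = 1/18, 1/5 · 7/9 = 7/45; these sum to 1/4.
The posterior is then P(r = 1 | data) = 0, P(r = 2 | data) = 1/45, P(r = 4 | data) = 2/15, P(r = 5 | data) = 2/9, P(r = 8 | data) = 28/45.
So P(purple next | data) = Σ P(purple next | H) P(H | data) = (1)(1/45) + (5/7)(2/15) + (4/7)(2/9) + (1/7)(28/45) = 1/3.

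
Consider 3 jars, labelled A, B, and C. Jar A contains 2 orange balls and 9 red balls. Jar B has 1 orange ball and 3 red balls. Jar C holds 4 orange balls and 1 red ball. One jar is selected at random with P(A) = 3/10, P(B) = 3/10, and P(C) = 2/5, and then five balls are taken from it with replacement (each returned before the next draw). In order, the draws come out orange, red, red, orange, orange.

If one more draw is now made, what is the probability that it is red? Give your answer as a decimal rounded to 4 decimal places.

Under each hypothesis, the probability of the observed sequence is: P(data | jar A) = (2/11)(9/11)(9/11)(2/11)(2/11) = 0.0040236; P(data | jar B) = (1/4)(3/4)(3/4)(1/4)(1/4) = 0.0087891; P(data | jar C) = (4/5)(1/5)(1/5)(4/5)(4/5) = 0.02048.
Weighting by the prior gives 3/10 · 0.0040236 = 0.0012071, 3/10 · 0.0087891 = 0.0026367, 2/5 · 0.02048 = 0.008192; with total 0.012036.
The posterior is then P(jar A | data) = 0.10029, P(jar B | data) = 0.21907, P(jar C | data) = 0.68064.
So P(red next | data) = Σ P(red next | H) P(H | data) = (9/11)(0.10029) + (3/4)(0.21907) + (1/5)(0.68064) = 0.38249.

0.3825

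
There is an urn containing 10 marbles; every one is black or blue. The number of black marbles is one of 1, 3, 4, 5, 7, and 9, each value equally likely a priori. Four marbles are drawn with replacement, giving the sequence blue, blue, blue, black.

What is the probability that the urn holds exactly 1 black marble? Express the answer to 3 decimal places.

0.212

The likelihood of the observed sequence under each hypothesis: P(data | r = 1) = (9/10)(9/10)(9/10)(1/10) = 0.0729; P(data | r = 3) = (7/10)(7/10)(7/10)(3/10) = 0.1029; P(data | r = 4) = (6/10)(6/10)(6/10)(4/10) = 0.0864; P(data | r = 5) = (5/10)(5/10)(5/10)(5/10) = 0.0625; P(data | r = 7) = (3/10)(3/10)(3/10)(7/10) = 0.0189; P(data | r = 9) = (1/10)(1/10)(1/10)(9/10) = 0.0009.
The prior-weighted likelihoods are 1/6 · 0.0729 = 0.01215, 1/6 · 0.1029 = 0.01715, 1/6 · 0.0864 = 0.0144, 1/6 · 0.0625 = 0.010417, 1/6 · 0.0189 = 0.00315, 1/6 · 0.0009 = 0.00015; with total 0.057417.
Therefore the posterior P(r = 1 | data) = (0.01215) / (0.057417) = 0.21161.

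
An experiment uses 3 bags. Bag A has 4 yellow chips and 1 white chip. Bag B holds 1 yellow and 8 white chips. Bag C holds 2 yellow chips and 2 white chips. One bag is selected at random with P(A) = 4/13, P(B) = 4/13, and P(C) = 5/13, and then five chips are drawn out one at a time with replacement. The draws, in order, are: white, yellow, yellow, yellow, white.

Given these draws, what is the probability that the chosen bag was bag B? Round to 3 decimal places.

Under each hypothesis, the probability of the observed sequence is: P(data | bag A) = (1/5)(4/5)(4/5)(4/5)(1/5) = 0.02048; P(data | bag B) = (8/9)(1/9)(1/9)(1/9)(8/9) = 0.0010838; P(data | bag C) = (2/4)(2/4)(2/4)(2/4)(2/4) = 0.03125.
The prior-weighted likelihoods are 4/13 · 0.02048 = 0.0063015, 4/13 · 0.0010838 = 0.00033349, 5/13 · 0.03125 = 0.012019; summing to 0.018654.
Therefore the posterior P(bag B | data) = (0.00033349) / (0.018654) = 0.017877.

0.018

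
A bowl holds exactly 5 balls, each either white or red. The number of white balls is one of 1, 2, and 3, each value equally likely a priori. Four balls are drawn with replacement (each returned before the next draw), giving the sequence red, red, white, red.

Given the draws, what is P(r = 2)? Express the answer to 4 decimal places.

0.3803

The likelihood of the observed sequence under each hypothesis: P(data | r = 1) = (4/5)(4/5)(1/5)(4/5) = 0.1024; P(data | r = 2) = (3/5)(3/5)(2/5)(3/5) = 0.0864; P(data | r = 3) = (2/5)(2/5)(3/5)(2/5) = 0.0384.
Multiplying each by its prior: 1/3 · 0.1024 = 0.034133, 1/3 · 0.0864 = 0.0288, 1/3 · 0.0384 = 0.0128; with total 0.075733.
Hence P(r = 2 | data) = (0.0288) / (0.075733) = 0.38028.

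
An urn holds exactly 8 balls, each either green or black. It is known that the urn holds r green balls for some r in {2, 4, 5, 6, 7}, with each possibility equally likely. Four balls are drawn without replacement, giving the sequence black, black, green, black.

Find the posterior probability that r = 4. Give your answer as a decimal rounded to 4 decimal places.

Under each hypothesis, the probability of the observed sequence is: P(data | r = 2) = (6/8)(5/7)(2/6)(4/5) = 0.14286; P(data | r = 4) = (4/8)(3/7)(4/6)(2/5) = 0.057143; P(data | r = 5) = (3/8)(2/7)(5/6)(1/5) = 0.017857; P(data | r = 6) = (2/8)(1/7)(6/6)(0/5) = 0; P(data | r = 7) = (1/8)(0/7) = 0.
The prior-weighted likelihoods are 1/5 · 0.14286 = 0.028571, 1/5 · 0.057143 = 0.011429, 1/5 · 0.017857 = 0.0035714, 1/5 · 0 = 0, 1/5 · 0 = 0; summing to 0.043571.
So P(r = 4 | data) = (0.011429) / (0.043571) = 0.2623.

0.2623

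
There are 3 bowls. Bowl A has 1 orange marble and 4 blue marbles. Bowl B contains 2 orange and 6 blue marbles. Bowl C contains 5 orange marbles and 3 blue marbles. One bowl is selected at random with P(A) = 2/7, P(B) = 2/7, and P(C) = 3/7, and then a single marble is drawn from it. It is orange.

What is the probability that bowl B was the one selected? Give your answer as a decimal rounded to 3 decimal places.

0.180

Compute the likelihood of this draw for each case: P(data | bowl A) = (1/5) = 1/5; P(data | bowl B) = (2/8) = 1/4; P(data | bowl C) = (5/8) = 5/8.
Multiplying each by its prior: 2/7 · 1/5 = 2/35, 2/7 · 1/4 = 1/14, 3/7 · 5/8 = 15/56; summing to 111/280.
Therefore the posterior P(bowl B | data) = (1/14) / (111/280) = 20/111.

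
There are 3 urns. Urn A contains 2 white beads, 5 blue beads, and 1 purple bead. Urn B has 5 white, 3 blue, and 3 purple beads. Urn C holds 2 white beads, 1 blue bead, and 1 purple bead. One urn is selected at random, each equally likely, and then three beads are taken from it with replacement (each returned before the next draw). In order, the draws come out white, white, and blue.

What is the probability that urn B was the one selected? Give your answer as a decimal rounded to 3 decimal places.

0.357

Under each hypothesis, the probability of the observed sequence is: P(data | urn A) = (2/8)(2/8)(5/8) = 0.039062; P(data | urn B) = (5/11)(5/11)(3/11) = 0.056349; P(data | urn C) = (2/4)(2/4)(1/4) = 0.0625.
Multiplying each by its prior: 1/3 · 0.039062 = 0.013021, 1/3 · 0.056349 = 0.018783, 1/3 · 0.0625 = 0.020833; with total 0.052637.
By Bayes' rule, P(urn B | data) = (0.018783) / (0.052637) = 0.35684.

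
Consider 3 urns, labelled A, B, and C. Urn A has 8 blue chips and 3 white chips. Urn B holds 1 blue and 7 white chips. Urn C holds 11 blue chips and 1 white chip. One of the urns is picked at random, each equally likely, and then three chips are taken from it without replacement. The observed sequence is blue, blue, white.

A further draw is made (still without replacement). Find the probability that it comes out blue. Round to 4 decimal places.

0.8323

The likelihood of the observed sequence under each hypothesis: P(data | urn A) = (8/11)(7/10)(3/9) = 0.1697; P(data | urn B) = (1/8)(0/7) = 0; P(data | urn C) = (11/12)(10/11)(1/10) = 0.083333.
Multiplying each by its prior: 1/3 · 0.1697 = 0.056566, 1/3 · 0 = 0, 1/3 · 0.083333 = 0.027778; with total 0.084343.
Normalising, the posterior is P(urn A | data) = 0.67066, P(urn B | data) = 0, P(urn C | data) = 0.32934.
So P(blue next | data) = Σ P(blue next | H) P(H | data) = (3/4)(0.67066) + (1)(0.32934) = 0.83234.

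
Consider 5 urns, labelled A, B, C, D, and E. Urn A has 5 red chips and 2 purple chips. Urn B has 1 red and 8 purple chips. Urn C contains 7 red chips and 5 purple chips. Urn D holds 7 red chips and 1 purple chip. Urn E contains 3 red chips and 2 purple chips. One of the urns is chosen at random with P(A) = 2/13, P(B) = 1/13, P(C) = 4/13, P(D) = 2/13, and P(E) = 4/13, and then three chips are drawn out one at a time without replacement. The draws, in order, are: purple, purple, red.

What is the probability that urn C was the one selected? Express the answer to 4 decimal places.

For each hypothesis, P(data | H) works out to: P(data | urn A) = (2/7)(1/6)(5/5) = 0.047619; P(data | urn B) = (8/9)(7/8)(1/7) = 0.11111; P(data | urn C) = (5/12)(4/11)(7/10) = 0.10606; P(data | urn D) = (1/8)(0/7) = 0; P(data | urn E) = (2/5)(1/4)(3/3) = 0.1.
The prior-weighted likelihoods are 2/13 · 0.047619 = 0.007326, 1/13 · 0.11111 = 0.008547, 4/13 · 0.10606 = 0.032634, 2/13 · 0 = 0, 4/13 · 0.1 = 0.030769; with total 0.079276.
Therefore the posterior P(urn C | data) = (0.032634) / (0.079276) = 0.41165.

0.4116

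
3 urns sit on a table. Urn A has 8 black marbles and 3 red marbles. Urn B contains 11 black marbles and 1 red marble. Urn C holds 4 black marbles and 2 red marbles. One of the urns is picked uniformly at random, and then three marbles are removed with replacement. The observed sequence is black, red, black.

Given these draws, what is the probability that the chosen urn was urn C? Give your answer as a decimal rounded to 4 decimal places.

0.4088

Under each hypothesis, the probability of the observed sequence is: P(data | urn A) = (8/11)(3/11)(8/11) = 0.14425; P(data | urn B) = (11/12)(1/12)(11/12) = 0.070023; P(data | urn C) = (4/6)(2/6)(4/6) = 0.14815.
Multiplying each by its prior: 1/3 · 0.14425 = 0.048084, 1/3 · 0.070023 = 0.023341, 1/3 · 0.14815 = 0.049383; summing to 0.12081.
Hence P(urn C | data) = (0.049383) / (0.12081) = 0.40877.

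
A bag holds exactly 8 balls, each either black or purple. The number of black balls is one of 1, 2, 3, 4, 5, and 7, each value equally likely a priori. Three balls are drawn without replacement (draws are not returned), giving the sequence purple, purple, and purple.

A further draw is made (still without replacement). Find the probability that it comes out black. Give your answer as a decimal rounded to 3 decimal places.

For each hypothesis, P(data | H) works out to: P(data | r = 1) = (7/8)(6/7)(5/6) = 5/8; P(data | r = 2) = (6/8)(5/7)(4/6) = 5/14; P(data | r = 3) = (5/8)(4/7)(3/6) = 5/28; P(data | r = 4) = (4/8)(3/7)(2/6) = 1/14; P(data | r = 5) = (3/8)(2/7)(1/6) = 1/56; P(data | r = 7) = (1/8)(0/7) = 0.
Weighting by the prior gives 1/6 · 5/8 = 5/48, 1/6 · 5/14 = 5/84, 1/6 · 5/28 = 5/168, 1/6 · 1/14 = 1/84, 1/6 · 1/56 = 1/336, 1/6 · 0 = 0; these sum to 5/24.
The posterior is then P(r = 1 | data) = 1/2, P(r = 2 | data) = 2/7, P(r = 3 | data) = 1/7, P(r = 4 | data) = 2/35, P(r = 5 | data) = 1/70, P(r = 7 | data) = 0.
Averaging over the posterior, P(black next | data) = (1/5)(1/2) + (2/5)(2/7) + (3/5)(1/7) + (4/5)(2/35) + (1)(1/70) = 9/25.

0.360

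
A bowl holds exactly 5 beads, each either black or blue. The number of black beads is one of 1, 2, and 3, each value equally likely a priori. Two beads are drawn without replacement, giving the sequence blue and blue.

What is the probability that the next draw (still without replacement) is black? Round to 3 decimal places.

For each hypothesis, P(data | H) works out to: P(data | r = 1) = (4/5)(3/4) = 3/5; P(data | r = 2) = (3/5)(2/4) = 3/10; P(data | r = 3) = (2/5)(1/4) = 1/10.
The prior-weighted likelihoods are 1/3 · 3/5 = 1/5, 1/3 · 3/10 = 1/10, 1/3 · 1/10 = 1/30; summing to 1/3.
Dividing through by the total gives posterior P(r = 1 | data) = 3/5, P(r = 2 | data) = 3/10, P(r = 3 | data) = 1/10.
Averaging over the posterior, P(black next | data) = (1/3)(3/5) + (2/3)(3/10) + (1)(1/10) = 1/2.

0.500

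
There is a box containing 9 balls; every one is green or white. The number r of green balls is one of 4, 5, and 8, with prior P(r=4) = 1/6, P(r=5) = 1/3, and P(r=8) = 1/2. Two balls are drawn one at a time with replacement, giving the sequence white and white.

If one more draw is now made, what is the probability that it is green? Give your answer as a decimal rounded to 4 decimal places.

For each hypothesis, P(data | H) works out to: P(data | r = 4) = (5/9)(5/9) = 25/81; P(data | r = 5) = (4/9)(4/9) = 16/81; P(data | r = 8) = (1/9)(1/9) = 1/81.
Weighting by the prior gives 1/6 · 25/81 = 25/486, 1/3 · 16/81 = 16/243, 1/2 · 1/81 = 1/162; summing to 10/81.
Dividing through by the total gives posterior P(r = 4 | data) = 5/12, P(r = 5 | data) = 8/15, P(r = 8 | data) = 1/20.
The predictive probability is P(green next | data) = (4/9)(5/12) + (5/9)(8/15) + (8/9)(1/20) = 71/135.

0.5259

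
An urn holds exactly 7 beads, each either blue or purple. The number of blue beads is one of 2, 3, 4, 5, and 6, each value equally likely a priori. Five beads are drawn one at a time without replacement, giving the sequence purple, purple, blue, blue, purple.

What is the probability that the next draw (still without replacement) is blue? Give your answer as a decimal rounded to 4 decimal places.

Compute the likelihood of the observed sequence for each case: P(data | r = 2) = (5/7)(4/6)(2/5)(1/4)(3/3) = 1/21; P(data | r = 3) = (4/7)(3/6)(3/5)(2/4)(2/3) = 2/35; P(data | r = 4) = (3/7)(2/6)(4/5)(3/4)(1/3) = 1/35; P(data | r = 5) = (2/7)(1/6)(5/5)(4/4)(0/3) = 0; P(data | r = 6) = (1/7)(0/6) = 0.
Weighting by the prior gives 1/5 · 1/21 = 1/105, 1/5 · 2/35 = 2/175, 1/5 · 1/35 = 1/175, 1/5 · 0 = 0, 1/5 · 0 = 0; with total 2/75.
Dividing through by the total gives posterior P(r = 2 | data) = 5/14, P(r = 3 | data) = 3/7, P(r = 4 | data) = 3/14, P(r = 5 | data) = 0, P(r = 6 | data) = 0.
Averaging over the posterior, P(blue next | data) = (0)(5/14) + (1/2)(3/7) + (1)(3/14) = 3/7.

0.4286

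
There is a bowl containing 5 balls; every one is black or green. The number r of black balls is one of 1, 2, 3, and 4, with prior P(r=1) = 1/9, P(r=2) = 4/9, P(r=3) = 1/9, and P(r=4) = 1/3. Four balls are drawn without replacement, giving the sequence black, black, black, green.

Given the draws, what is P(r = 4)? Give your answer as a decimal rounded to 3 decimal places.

Compute the likelihood of the observed sequence for each case: P(data | r = 1) = (1/5)(0/4) = 0; P(data | r = 2) = (2/5)(1/4)(0/3) = 0; P(data | r = 3) = (3/5)(2/4)(1/3)(2/2) = 1/10; P(data | r = 4) = (4/5)(3/4)(2/3)(1/2) = 1/5.
Weighting by the prior gives 1/9 · 0 = 0, 4/9 · 0 = 0, 1/9 · 1/10 = 1/90, 1/3 · 1/5 = 1/15; summing to 7/90.
So P(r = 4 | data) = (1/15) / (7/90) = 6/7.

0.857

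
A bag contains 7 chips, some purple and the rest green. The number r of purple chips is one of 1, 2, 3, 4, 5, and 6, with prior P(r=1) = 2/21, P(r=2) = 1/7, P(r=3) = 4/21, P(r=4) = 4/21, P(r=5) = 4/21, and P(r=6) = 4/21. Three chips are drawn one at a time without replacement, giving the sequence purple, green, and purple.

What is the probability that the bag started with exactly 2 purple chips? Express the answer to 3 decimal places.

0.055

Compute the likelihood of the observed sequence for each case: P(data | r = 1) = (1/7)(6/6)(0/5) = 0; P(data | r = 2) = (2/7)(5/6)(1/5) = 1/21; P(data | r = 3) = (3/7)(4/6)(2/5) = 4/35; P(data | r = 4) = (4/7)(3/6)(3/5) = 6/35; P(data | r = 5) = (5/7)(2/6)(4/5) = 4/21; P(data | r = 6) = (6/7)(1/6)(5/5) = 1/7.
The prior-weighted likelihoods are 2/21 · 0 = 0, 1/7 · 1/21 = 1/147, 4/21 · 4/35 = 16/735, 4/21 · 6/35 = 8/245, 4/21 · 4/21 = 16/441, 4/21 · 1/7 = 4/147; with total 55/441.
By Bayes' rule, P(r = 2 | data) = (1/147) / (55/441) = 3/55.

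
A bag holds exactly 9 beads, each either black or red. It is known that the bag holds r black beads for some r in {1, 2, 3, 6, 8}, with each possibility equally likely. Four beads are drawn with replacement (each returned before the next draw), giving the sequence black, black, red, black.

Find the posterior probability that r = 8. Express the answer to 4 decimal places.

For each hypothesis, P(data | H) works out to: P(data | r = 1) = (1/9)(1/9)(8/9)(1/9) = 0.0012193; P(data | r = 2) = (2/9)(2/9)(7/9)(2/9) = 0.0085353; P(data | r = 3) = (3/9)(3/9)(6/9)(3/9) = 0.024691; P(data | r = 6) = (6/9)(6/9)(3/9)(6/9) = 0.098765; P(data | r = 8) = (8/9)(8/9)(1/9)(8/9) = 0.078037.
Multiplying each by its prior: 1/5 · 0.0012193 = 0.00024387, 1/5 · 0.0085353 = 0.0017071, 1/5 · 0.024691 = 0.0049383, 1/5 · 0.098765 = 0.019753, 1/5 · 0.078037 = 0.015607; summing to 0.04225.
So P(r = 8 | data) = (0.015607) / (0.04225) = 0.36941.

0.3694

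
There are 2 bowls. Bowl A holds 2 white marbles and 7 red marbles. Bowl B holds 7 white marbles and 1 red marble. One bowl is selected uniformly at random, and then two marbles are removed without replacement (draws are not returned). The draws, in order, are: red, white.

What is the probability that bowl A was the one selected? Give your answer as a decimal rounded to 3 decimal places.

0.609

Compute the likelihood of the observed sequence for each case: P(data | bowl A) = (7/9)(2/8) = 7/36; P(data | bowl B) = (1/8)(7/7) = 1/8.
The prior-weighted likelihoods are 1/2 · 7/36 = 7/72, 1/2 · 1/8 = 1/16; summing to 23/144.
So P(bowl A | data) = (7/72) / (23/144) = 14/23.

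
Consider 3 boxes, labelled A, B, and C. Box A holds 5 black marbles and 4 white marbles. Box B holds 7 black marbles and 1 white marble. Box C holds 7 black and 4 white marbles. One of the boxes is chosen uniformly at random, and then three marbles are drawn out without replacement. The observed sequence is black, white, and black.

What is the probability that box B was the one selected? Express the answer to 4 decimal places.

0.2757

The likelihood of the observed sequence under each hypothesis: P(data | box A) = (5/9)(4/8)(4/7) = 0.15873; P(data | box B) = (7/8)(1/7)(6/6) = 0.125; P(data | box C) = (7/11)(4/10)(6/9) = 0.1697.
Multiplying each by its prior: 1/3 · 0.15873 = 0.05291, 1/3 · 0.125 = 0.041667, 1/3 · 0.1697 = 0.056566; with total 0.15114.
Hence P(box B | data) = (0.041667) / (0.15114) = 0.27568.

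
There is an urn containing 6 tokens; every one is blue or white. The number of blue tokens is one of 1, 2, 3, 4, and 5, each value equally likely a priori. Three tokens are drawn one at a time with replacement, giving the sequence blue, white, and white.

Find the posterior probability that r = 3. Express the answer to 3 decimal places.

The likelihood of the observed sequence under each hypothesis: P(data | r = 1) = (1/6)(5/6)(5/6) = 25/216; P(data | r = 2) = (2/6)(4/6)(4/6) = 4/27; P(data | r = 3) = (3/6)(3/6)(3/6) = 1/8; P(data | r = 4) = (4/6)(2/6)(2/6) = 2/27; P(data | r = 5) = (5/6)(1/6)(1/6) = 5/216.
Weighting by the prior gives 1/5 · 25/216 = 5/216, 1/5 · 4/27 = 4/135, 1/5 · 1/8 = 1/40, 1/5 · 2/27 = 2/135, 1/5 · 5/216 = 1/216; these sum to 7/72.
Therefore the posterior P(r = 3 | data) = (1/40) / (7/72) = 9/35.

0.257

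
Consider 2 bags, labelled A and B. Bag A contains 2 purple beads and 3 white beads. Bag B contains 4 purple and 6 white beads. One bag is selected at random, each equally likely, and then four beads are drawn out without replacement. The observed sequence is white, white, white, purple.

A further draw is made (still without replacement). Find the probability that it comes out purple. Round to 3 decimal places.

0.756

Compute the likelihood of the observed sequence for each case: P(data | bag A) = (3/5)(2/4)(1/3)(2/2) = 1/10; P(data | bag B) = (6/10)(5/9)(4/8)(4/7) = 2/21.
Multiplying each by its prior: 1/2 · 1/10 = 1/20, 1/2 · 2/21 = 1/21; these sum to 41/420.
Normalising, the posterior is P(bag A | data) = 21/41, P(bag B | data) = 20/41.
The predictive probability is P(purple next | data) = (1)(21/41) + (1/2)(20/41) = 31/41.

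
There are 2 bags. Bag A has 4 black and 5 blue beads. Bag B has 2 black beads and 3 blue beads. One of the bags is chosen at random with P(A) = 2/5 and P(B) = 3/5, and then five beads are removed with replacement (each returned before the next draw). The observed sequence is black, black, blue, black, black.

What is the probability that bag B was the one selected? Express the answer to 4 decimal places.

0.5152

The likelihood of the observed sequence under each hypothesis: P(data | bag A) = (4/9)(4/9)(5/9)(4/9)(4/9) = 0.021677; P(data | bag B) = (2/5)(2/5)(3/5)(2/5)(2/5) = 0.01536.
Multiplying each by its prior: 2/5 · 0.021677 = 0.0086708, 3/5 · 0.01536 = 0.009216; summing to 0.017887.
Hence P(bag B | data) = (0.009216) / (0.017887) = 0.51524.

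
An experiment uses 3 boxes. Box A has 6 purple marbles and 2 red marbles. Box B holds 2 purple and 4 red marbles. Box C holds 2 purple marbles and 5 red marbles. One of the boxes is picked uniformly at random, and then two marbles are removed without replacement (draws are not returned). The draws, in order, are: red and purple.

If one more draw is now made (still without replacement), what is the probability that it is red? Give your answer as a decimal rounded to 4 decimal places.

Under each hypothesis, the probability of the observed sequence is: P(data | box A) = (2/8)(6/7) = 3/14; P(data | box B) = (4/6)(2/5) = 4/15; P(data | box C) = (5/7)(2/6) = 5/21.
Weighting by the prior gives 1/3 · 3/14 = 1/14, 1/3 · 4/15 = 4/45, 1/3 · 5/21 = 5/63; with total 151/630.
Normalising, the posterior is P(box A | data) = 45/151, P(box B | data) = 56/151, P(box C | data) = 50/151.
So P(red next | data) = Σ P(red next | H) P(H | data) = (1/6)(45/151) + (3/4)(56/151) + (4/5)(50/151) = 179/302.

0.5927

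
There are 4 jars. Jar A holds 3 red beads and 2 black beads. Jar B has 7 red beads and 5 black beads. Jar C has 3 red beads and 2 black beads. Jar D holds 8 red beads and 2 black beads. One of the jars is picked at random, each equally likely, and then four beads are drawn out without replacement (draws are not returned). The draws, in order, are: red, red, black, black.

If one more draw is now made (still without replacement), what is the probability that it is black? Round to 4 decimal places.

For each hypothesis, P(data | H) works out to: P(data | jar A) = (3/5)(2/4)(2/3)(1/2) = 1/10; P(data | jar B) = (7/12)(6/11)(5/10)(4/9) = 7/99; P(data | jar C) = (3/5)(2/4)(2/3)(1/2) = 1/10; P(data | jar D) = (8/10)(7/9)(2/8)(1/7) = 1/45.
The prior-weighted likelihoods are 1/4 · 1/10 = 1/40, 1/4 · 7/99 = 7/396, 1/4 · 1/10 = 1/40, 1/4 · 1/45 = 1/180; summing to 29/396.
Normalising, the posterior is P(jar A | data) = 99/290, P(jar B | data) = 7/29, P(jar C | data) = 99/290, P(jar D | data) = 11/145.
The predictive probability is P(black next | data) = (0)(99/290) + (3/8)(7/29) + (0)(99/290) + (0)(11/145) = 21/232.

0.0905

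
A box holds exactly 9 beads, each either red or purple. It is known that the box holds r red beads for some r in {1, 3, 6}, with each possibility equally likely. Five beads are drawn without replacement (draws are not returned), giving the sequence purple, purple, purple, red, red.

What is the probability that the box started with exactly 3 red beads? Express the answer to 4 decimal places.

0.8000

Compute the likelihood of the observed sequence for each case: P(data | r = 1) = (8/9)(7/8)(6/7)(1/6)(0/5) = 0; P(data | r = 3) = (6/9)(5/8)(4/7)(3/6)(2/5) = 1/21; P(data | r = 6) = (3/9)(2/8)(1/7)(6/6)(5/5) = 1/84.
Multiplying each by its prior: 1/3 · 0 = 0, 1/3 · 1/21 = 1/63, 1/3 · 1/84 = 1/252; with total 5/252.
Therefore the posterior P(r = 3 | data) = (1/63) / (5/252) = 4/5.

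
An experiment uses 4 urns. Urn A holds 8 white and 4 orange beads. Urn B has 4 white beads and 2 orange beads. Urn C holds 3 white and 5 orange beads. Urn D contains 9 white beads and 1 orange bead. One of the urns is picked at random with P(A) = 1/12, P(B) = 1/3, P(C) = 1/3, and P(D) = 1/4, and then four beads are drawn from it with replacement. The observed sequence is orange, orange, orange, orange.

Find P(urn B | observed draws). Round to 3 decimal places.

0.073

For each hypothesis, P(data | H) works out to: P(data | urn A) = (4/12)(4/12)(4/12)(4/12) = 0.012346; P(data | urn B) = (2/6)(2/6)(2/6)(2/6) = 0.012346; P(data | urn C) = (5/8)(5/8)(5/8)(5/8) = 0.15259; P(data | urn D) = (1/10)(1/10)(1/10)(1/10) = 0.0001.
Multiplying each by its prior: 1/12 · 0.012346 = 0.0010288, 1/3 · 0.012346 = 0.0041152, 1/3 · 0.15259 = 0.050863, 1/4 · 0.0001 = 2.5e-05; with total 0.056032.
So P(urn B | data) = (0.0041152) / (0.056032) = 0.073445.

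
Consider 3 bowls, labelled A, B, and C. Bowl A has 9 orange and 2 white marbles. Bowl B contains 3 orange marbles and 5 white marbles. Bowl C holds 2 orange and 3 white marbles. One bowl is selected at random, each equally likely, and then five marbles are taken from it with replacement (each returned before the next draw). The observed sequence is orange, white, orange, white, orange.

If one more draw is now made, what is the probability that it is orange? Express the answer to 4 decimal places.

Under each hypothesis, the probability of the observed sequence is: P(data | bowl A) = (9/11)(2/11)(9/11)(2/11)(9/11) = 0.018106; P(data | bowl B) = (3/8)(5/8)(3/8)(5/8)(3/8) = 0.020599; P(data | bowl C) = (2/5)(3/5)(2/5)(3/5)(2/5) = 0.02304.
Multiplying each by its prior: 1/3 · 0.018106 = 0.0060354, 1/3 · 0.020599 = 0.0068665, 1/3 · 0.02304 = 0.00768; these sum to 0.020582.
Normalising, the posterior is P(bowl A | data) = 0.29324, P(bowl B | data) = 0.33362, P(bowl C | data) = 0.37315.
So P(orange next | data) = Σ P(orange next | H) P(H | data) = (9/11)(0.29324) + (3/8)(0.33362) + (2/5)(0.37315) = 0.51429.

0.5143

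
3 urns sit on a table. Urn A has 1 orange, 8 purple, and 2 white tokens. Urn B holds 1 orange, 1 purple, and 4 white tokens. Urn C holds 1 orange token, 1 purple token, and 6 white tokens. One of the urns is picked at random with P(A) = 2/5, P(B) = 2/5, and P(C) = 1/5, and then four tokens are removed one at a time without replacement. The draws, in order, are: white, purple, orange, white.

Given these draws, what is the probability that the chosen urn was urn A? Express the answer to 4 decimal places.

0.0456

Compute the likelihood of the observed sequence for each case: P(data | urn A) = (2/11)(8/10)(1/9)(1/8) = 0.0020202; P(data | urn B) = (4/6)(1/5)(1/4)(3/3) = 0.033333; P(data | urn C) = (6/8)(1/7)(1/6)(5/5) = 0.017857.
The prior-weighted likelihoods are 2/5 · 0.0020202 = 0.00080808, 2/5 · 0.033333 = 0.013333, 1/5 · 0.017857 = 0.0035714; these sum to 0.017713.
Hence P(urn A | data) = (0.00080808) / (0.017713) = 0.045621.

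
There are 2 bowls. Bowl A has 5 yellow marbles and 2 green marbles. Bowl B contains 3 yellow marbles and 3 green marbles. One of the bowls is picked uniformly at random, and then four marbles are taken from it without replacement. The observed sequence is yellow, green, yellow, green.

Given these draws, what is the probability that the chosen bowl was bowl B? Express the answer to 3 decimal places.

The likelihood of the observed sequence under each hypothesis: P(data | bowl A) = (5/7)(2/6)(4/5)(1/4) = 1/21; P(data | bowl B) = (3/6)(3/5)(2/4)(2/3) = 1/10.
Multiplying each by its prior: 1/2 · 1/21 = 1/42, 1/2 · 1/10 = 1/20; summing to 31/420.
Hence P(bowl B | data) = (1/20) / (31/420) = 21/31.

0.677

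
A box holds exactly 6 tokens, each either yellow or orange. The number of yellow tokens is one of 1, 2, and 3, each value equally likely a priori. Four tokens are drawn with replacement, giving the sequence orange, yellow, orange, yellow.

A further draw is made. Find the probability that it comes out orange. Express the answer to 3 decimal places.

0.612

The likelihood of the observed sequence under each hypothesis: P(data | r = 1) = (5/6)(1/6)(5/6)(1/6) = 0.01929; P(data | r = 2) = (4/6)(2/6)(4/6)(2/6) = 0.049383; P(data | r = 3) = (3/6)(3/6)(3/6)(3/6) = 0.0625.
Weighting by the prior gives 1/3 · 0.01929 = 0.00643, 1/3 · 0.049383 = 0.016461, 1/3 · 0.0625 = 0.020833; summing to 0.043724.
Normalising, the posterior is P(r = 1 | data) = 0.14706, P(r = 2 | data) = 0.37647, P(r = 3 | data) = 0.47647.
So P(orange next | data) = Σ P(orange next | H) P(H | data) = (5/6)(0.14706) + (2/3)(0.37647) + (1/2)(0.47647) = 0.61176.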